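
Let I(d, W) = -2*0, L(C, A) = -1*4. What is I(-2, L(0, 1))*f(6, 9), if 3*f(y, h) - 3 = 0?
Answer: 0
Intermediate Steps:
L(C, A) = -4
I(d, W) = 0
f(y, h) = 1 (f(y, h) = 1 + (⅓)*0 = 1 + 0 = 1)
I(-2, L(0, 1))*f(6, 9) = 0*1 = 0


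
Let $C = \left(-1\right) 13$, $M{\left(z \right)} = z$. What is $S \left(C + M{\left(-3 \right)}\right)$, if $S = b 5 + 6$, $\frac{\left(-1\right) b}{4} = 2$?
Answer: $544$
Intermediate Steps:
$b = -8$ ($b = \left(-4\right) 2 = -8$)
$C = -13$
$S = -34$ ($S = \left(-8\right) 5 + 6 = -40 + 6 = -34$)
$S \left(C + M{\left(-3 \right)}\right) = - 34 \left(-13 - 3\right) = \left(-34\right) \left(-16\right) = 544$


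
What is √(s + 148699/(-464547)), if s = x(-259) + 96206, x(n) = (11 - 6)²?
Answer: √20766957486802926/464547 ≈ 310.21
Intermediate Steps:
x(n) = 25 (x(n) = 5² = 25)
s = 96231 (s = 25 + 96206 = 96231)
√(s + 148699/(-464547)) = √(96231 + 148699/(-464547)) = √(96231 + 148699*(-1/464547)) = √(96231 - 148699/464547) = √(44703673658/464547) = √20766957486802926/464547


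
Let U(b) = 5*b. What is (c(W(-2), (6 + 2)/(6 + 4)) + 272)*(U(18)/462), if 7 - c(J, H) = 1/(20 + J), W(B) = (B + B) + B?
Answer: 5325/98 ≈ 54.337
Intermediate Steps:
W(B) = 3*B (W(B) = 2*B + B = 3*B)
c(J, H) = 7 - 1/(20 + J)
(c(W(-2), (6 + 2)/(6 + 4)) + 272)*(U(18)/462) = ((139 + 7*(3*(-2)))/(20 + 3*(-2)) + 272)*((5*18)/462) = ((139 + 7*(-6))/(20 - 6) + 272)*(90*(1/462)) = ((139 - 42)/14 + 272)*(15/77) = ((1/14)*97 + 272)*(15/77) = (97/14 + 272)*(15/77) = (3905/14)*(15/77) = 5325/98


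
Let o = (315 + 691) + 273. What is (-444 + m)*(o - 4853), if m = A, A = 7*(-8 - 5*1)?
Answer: 1912090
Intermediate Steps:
o = 1279 (o = 1006 + 273 = 1279)
A = -91 (A = 7*(-8 - 5) = 7*(-13) = -91)
m = -91
(-444 + m)*(o - 4853) = (-444 - 91)*(1279 - 4853) = -535*(-3574) = 1912090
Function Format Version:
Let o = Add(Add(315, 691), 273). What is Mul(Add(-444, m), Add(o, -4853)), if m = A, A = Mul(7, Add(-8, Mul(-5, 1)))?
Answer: 1912090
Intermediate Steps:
o = 1279 (o = Add(1006, 273) = 1279)
A = -91 (A = Mul(7, Add(-8, -5)) = Mul(7, -13) = -91)
m = -91
Mul(Add(-444, m), Add(o, -4853)) = Mul(Add(-444, -91), Add(1279, -4853)) = Mul(-535, -3574) = 1912090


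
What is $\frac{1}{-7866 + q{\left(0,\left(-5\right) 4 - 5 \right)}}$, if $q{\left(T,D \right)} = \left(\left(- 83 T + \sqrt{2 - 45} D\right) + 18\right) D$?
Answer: $- \frac{8316}{85952731} - \frac{625 i \sqrt{43}}{85952731} \approx -9.6751 \cdot 10^{-5} - 4.7682 \cdot 10^{-5} i$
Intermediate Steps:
$q{\left(T,D \right)} = D \left(18 - 83 T + i D \sqrt{43}\right)$ ($q{\left(T,D \right)} = \left(\left(- 83 T + \sqrt{-43} D\right) + 18\right) D = \left(\left(- 83 T + i \sqrt{43} D\right) + 18\right) D = \left(\left(- 83 T + i D \sqrt{43}\right) + 18\right) D = \left(18 - 83 T + i D \sqrt{43}\right) D = D \left(18 - 83 T + i D \sqrt{43}\right)$)
$\frac{1}{-7866 + q{\left(0,\left(-5\right) 4 - 5 \right)}} = \frac{1}{-7866 + \left(\left(-5\right) 4 - 5\right) \left(18 - 0 + i \left(\left(-5\right) 4 - 5\right) \sqrt{43}\right)} = \frac{1}{-7866 + \left(-20 - 5\right) \left(18 + 0 + i \left(-20 - 5\right) \sqrt{43}\right)} = \frac{1}{-7866 - 25 \left(18 + 0 + i \left(-25\right) \sqrt{43}\right)} = \frac{1}{-7866 - 25 \left(18 + 0 - 25 i \sqrt{43}\right)} = \frac{1}{-7866 - 25 \left(18 - 25 i \sqrt{43}\right)} = \frac{1}{-7866 - \left(450 - 625 i \sqrt{43}\right)} = \frac{1}{-8316 + 625 i \sqrt{43}}$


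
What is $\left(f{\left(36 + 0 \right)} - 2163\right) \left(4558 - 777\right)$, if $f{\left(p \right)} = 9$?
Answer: $-8144274$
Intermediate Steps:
$\left(f{\left(36 + 0 \right)} - 2163\right) \left(4558 - 777\right) = \left(9 - 2163\right) \left(4558 - 777\right) = \left(-2154\right) 3781 = -8144274$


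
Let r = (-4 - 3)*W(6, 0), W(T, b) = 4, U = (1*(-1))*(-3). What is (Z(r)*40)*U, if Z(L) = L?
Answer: -3360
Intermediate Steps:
U = 3 (U = -1*(-3) = 3)
r = -28 (r = (-4 - 3)*4 = -7*4 = -28)
(Z(r)*40)*U = -28*40*3 = -1120*3 = -3360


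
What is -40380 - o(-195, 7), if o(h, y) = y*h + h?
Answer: -38820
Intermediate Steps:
o(h, y) = h + h*y (o(h, y) = h*y + h = h + h*y)
-40380 - o(-195, 7) = -40380 - (-195)*(1 + 7) = -40380 - (-195)*8 = -40380 - 1*(-1560) = -40380 + 1560 = -38820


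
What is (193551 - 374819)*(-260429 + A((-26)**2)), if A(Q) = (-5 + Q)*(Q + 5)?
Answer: -35623149896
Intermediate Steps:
A(Q) = (-5 + Q)*(5 + Q)
(193551 - 374819)*(-260429 + A((-26)**2)) = (193551 - 374819)*(-260429 + (-25 + ((-26)**2)**2)) = -181268*(-260429 + (-25 + 676**2)) = -181268*(-260429 + (-25 + 456976)) = -181268*(-260429 + 456951) = -181268*196522 = -35623149896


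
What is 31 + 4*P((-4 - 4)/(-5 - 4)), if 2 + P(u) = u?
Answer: 239/9 ≈ 26.556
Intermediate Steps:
P(u) = -2 + u
31 + 4*P((-4 - 4)/(-5 - 4)) = 31 + 4*(-2 + (-4 - 4)/(-5 - 4)) = 31 + 4*(-2 - 8/(-9)) = 31 + 4*(-2 - 8*(-⅑)) = 31 + 4*(-2 + 8/9) = 31 + 4*(-10/9) = 31 - 40/9 = 239/9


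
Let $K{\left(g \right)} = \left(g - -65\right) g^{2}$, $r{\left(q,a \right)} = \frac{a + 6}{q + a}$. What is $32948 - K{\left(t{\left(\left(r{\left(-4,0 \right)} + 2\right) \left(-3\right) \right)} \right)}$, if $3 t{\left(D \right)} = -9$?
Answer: $32390$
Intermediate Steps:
$r{\left(q,a \right)} = \frac{6 + a}{a + q}$
$t{\left(D \right)} = -3$ ($t{\left(D \right)} = \frac{1}{3} \left(-9\right) = -3$)
$K{\left(g \right)} = g^{2} \left(65 + g\right)$ ($K{\left(g \right)} = \left(g + 65\right) g^{2} = \left(65 + g\right) g^{2} = g^{2} \left(65 + g\right)$)
$32948 - K{\left(t{\left(\left(r{\left(-4,0 \right)} + 2\right) \left(-3\right) \right)} \right)} = 32948 - \left(-3\right)^{2} \left(65 - 3\right) = 32948 - 9 \cdot 62 = 32948 - 558 = 32390$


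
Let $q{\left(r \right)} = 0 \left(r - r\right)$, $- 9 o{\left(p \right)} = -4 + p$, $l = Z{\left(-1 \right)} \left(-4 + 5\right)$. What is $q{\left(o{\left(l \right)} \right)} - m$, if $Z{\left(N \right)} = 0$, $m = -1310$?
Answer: $1310$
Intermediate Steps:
$l = 0$ ($l = 0 \left(-4 + 5\right) = 0 \cdot 1 = 0$)
$o{\left(p \right)} = \frac{4}{9} - \frac{p}{9}$ ($o{\left(p \right)} = - \frac{-4 + p}{9} = \frac{4}{9} - \frac{p}{9}$)
$q{\left(r \right)} = 0$ ($q{\left(r \right)} = 0 \cdot 0 = 0$)
$q{\left(o{\left(l \right)} \right)} - m = 0 - -1310 = 0 + 1310 = 1310$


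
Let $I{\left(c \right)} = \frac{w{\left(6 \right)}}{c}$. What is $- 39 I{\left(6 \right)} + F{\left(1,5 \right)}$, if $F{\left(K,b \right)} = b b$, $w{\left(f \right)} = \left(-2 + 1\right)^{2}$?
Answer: $\frac{37}{2} \approx 18.5$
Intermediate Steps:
$w{\left(f \right)} = 1$ ($w{\left(f \right)} = \left(-1\right)^{2} = 1$)
$F{\left(K,b \right)} = b^{2}$
$I{\left(c \right)} = \frac{1}{c}$ ($I{\left(c \right)} = 1 \frac{1}{c} = \frac{1}{c}$)
$- 39 I{\left(6 \right)} + F{\left(1,5 \right)} = - \frac{39}{6} + 5^{2} = \left(-39\right) \frac{1}{6} + 25 = - \frac{13}{2} + 25 = \frac{37}{2}$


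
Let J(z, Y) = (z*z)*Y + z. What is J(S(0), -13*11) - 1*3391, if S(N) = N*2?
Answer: -3391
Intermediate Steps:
S(N) = 2*N
J(z, Y) = z + Y*z**2 (J(z, Y) = z**2*Y + z = Y*z**2 + z = z + Y*z**2)
J(S(0), -13*11) - 1*3391 = (2*0)*(1 + (-13*11)*(2*0)) - 1*3391 = 0*(1 - 143*0) - 3391 = 0*(1 + 0) - 3391 = 0*1 - 3391 = 0 - 3391 = -3391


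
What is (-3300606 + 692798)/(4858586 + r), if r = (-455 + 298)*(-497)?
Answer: -2607808/4936615 ≈ -0.52826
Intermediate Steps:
r = 78029 (r = -157*(-497) = 78029)
(-3300606 + 692798)/(4858586 + r) = (-3300606 + 692798)/(4858586 + 78029) = -2607808/4936615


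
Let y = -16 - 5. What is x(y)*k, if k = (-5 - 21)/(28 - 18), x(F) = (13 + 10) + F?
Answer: -26/5 ≈ -5.2000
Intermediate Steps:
y = -21
x(F) = 23 + F
k = -13/5 (k = -26/10 = -26*⅒ = -13/5 ≈ -2.6000)
x(y)*k = (23 - 21)*(-13/5) = 2*(-13/5) = -26/5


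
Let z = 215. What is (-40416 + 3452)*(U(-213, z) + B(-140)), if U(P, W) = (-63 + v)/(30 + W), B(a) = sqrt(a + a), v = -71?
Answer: 4953176/245 - 73928*I*sqrt(70) ≈ 20217.0 - 6.1853e+5*I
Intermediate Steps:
B(a) = sqrt(2)*sqrt(a) (B(a) = sqrt(2*a) = sqrt(2)*sqrt(a))
U(P, W) = -134/(30 + W) (U(P, W) = (-63 - 71)/(30 + W) = -134/(30 + W))
(-40416 + 3452)*(U(-213, z) + B(-140)) = (-40416 + 3452)*(-134/(30 + 215) + sqrt(2)*sqrt(-140)) = -36964*(-134/245 + sqrt(2)*(2*I*sqrt(35))) = -36964*(-134*1/245 + 2*I*sqrt(70)) = -36964*(-134/245 + 2*I*sqrt(70)) = 4953176/245 - 73928*I*sqrt(70)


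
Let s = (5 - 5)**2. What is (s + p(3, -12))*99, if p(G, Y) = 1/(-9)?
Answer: -11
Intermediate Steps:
p(G, Y) = -1/9
s = 0 (s = 0**2 = 0)
(s + p(3, -12))*99 = (0 - 1/9)*99 = -1/9*99 = -11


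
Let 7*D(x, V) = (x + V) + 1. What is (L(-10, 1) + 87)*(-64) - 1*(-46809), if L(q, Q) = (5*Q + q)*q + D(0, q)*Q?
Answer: 266863/7 ≈ 38123.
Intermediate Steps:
D(x, V) = 1/7 + V/7 + x/7 (D(x, V) = ((x + V) + 1)/7 = ((V + x) + 1)/7 = (1 + V + x)/7 = 1/7 + V/7 + x/7)
L(q, Q) = Q*(1/7 + q/7) + q*(q + 5*Q) (L(q, Q) = (5*Q + q)*q + (1/7 + q/7 + (1/7)*0)*Q = (q + 5*Q)*q + (1/7 + q/7 + 0)*Q = q*(q + 5*Q) + (1/7 + q/7)*Q = q*(q + 5*Q) + Q*(1/7 + q/7) = Q*(1/7 + q/7) + q*(q + 5*Q))
(L(-10, 1) + 87)*(-64) - 1*(-46809) = (((-10)**2 + (1/7)*1 + (36/7)*1*(-10)) + 87)*(-64) - 1*(-46809) = ((100 + 1/7 - 360/7) + 87)*(-64) + 46809 = (341/7 + 87)*(-64) + 46809 = (950/7)*(-64) + 46809 = -60800/7 + 46809 = 266863/7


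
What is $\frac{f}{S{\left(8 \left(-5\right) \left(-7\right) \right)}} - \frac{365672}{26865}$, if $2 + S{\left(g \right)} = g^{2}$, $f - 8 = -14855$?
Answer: $- \frac{29066818111}{2106162270} \approx -13.801$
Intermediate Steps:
$f = -14847$ ($f = 8 - 14855 = -14847$)
$S{\left(g \right)} = -2 + g^{2}$
$\frac{f}{S{\left(8 \left(-5\right) \left(-7\right) \right)}} - \frac{365672}{26865} = - \frac{14847}{-2 + \left(8 \left(-5\right) \left(-7\right)\right)^{2}} - \frac{365672}{26865} = - \frac{14847}{-2 + \left(\left(-40\right) \left(-7\right)\right)^{2}} - \frac{365672}{26865} = - \frac{14847}{-2 + 280^{2}} - \frac{365672}{26865} = - \frac{14847}{-2 + 78400} - \frac{365672}{26865} = - \frac{14847}{78398} - \frac{365672}{26865} = - \frac{29066818111}{2106162270}$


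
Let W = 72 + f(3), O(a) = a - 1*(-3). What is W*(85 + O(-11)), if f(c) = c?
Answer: 5775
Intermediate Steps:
O(a) = 3 + a (O(a) = a + 3 = 3 + a)
W = 75 (W = 72 + 3 = 75)
W*(85 + O(-11)) = 75*(85 + (3 - 11)) = 75*(85 - 8) = 75*77 = 5775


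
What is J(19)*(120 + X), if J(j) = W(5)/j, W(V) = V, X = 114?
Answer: 1170/19 ≈ 61.579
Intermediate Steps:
J(j) = 5/j
J(19)*(120 + X) = (5/19)*(120 + 114) = (5*(1/19))*234 = (5/19)*234 = 1170/19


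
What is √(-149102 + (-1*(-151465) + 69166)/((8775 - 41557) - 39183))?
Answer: I*√564068191585/1945 ≈ 386.14*I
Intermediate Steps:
√(-149102 + (-1*(-151465) + 69166)/((8775 - 41557) - 39183)) = √(-149102 + (151465 + 69166)/(-32782 - 39183)) = √(-149102 + 220631/(-71965)) = √(-149102 + 220631*(-1/71965)) = √(-149102 - 5963/1945) = √(-290009353/1945) = I*√564068191585/1945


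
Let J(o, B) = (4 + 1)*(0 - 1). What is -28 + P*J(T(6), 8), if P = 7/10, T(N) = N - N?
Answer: -63/2 ≈ -31.500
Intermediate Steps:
T(N) = 0
P = 7/10 (P = 7*(1/10) = 7/10 ≈ 0.70000)
J(o, B) = -5 (J(o, B) = 5*(-1) = -5)
-28 + P*J(T(6), 8) = -28 + (7/10)*(-5) = -28 - 7/2 = -63/2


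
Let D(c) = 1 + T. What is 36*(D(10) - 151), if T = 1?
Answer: -5364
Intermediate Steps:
D(c) = 2 (D(c) = 1 + 1 = 2)
36*(D(10) - 151) = 36*(2 - 151) = 36*(-149) = -5364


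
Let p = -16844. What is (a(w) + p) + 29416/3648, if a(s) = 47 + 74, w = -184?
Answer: -7622011/456 ≈ -16715.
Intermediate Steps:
a(s) = 121
(a(w) + p) + 29416/3648 = (121 - 16844) + 29416/3648 = -16723 + 29416*(1/3648) = -16723 + 3677/456 = -7622011/456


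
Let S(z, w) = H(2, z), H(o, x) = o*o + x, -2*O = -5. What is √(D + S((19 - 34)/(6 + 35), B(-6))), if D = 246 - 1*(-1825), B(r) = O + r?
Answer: 2*√871865/41 ≈ 45.548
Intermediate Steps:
O = 5/2 (O = -½*(-5) = 5/2 ≈ 2.5000)
B(r) = 5/2 + r
H(o, x) = x + o² (H(o, x) = o² + x = x + o²)
S(z, w) = 4 + z (S(z, w) = z + 2² = z + 4 = 4 + z)
D = 2071 (D = 246 + 1825 = 2071)
√(D + S((19 - 34)/(6 + 35), B(-6))) = √(2071 + (4 + (19 - 34)/(6 + 35))) = √(2071 + (4 - 15/41)) = √(2071 + 149/41) = √(85060/41) = 2*√871865/41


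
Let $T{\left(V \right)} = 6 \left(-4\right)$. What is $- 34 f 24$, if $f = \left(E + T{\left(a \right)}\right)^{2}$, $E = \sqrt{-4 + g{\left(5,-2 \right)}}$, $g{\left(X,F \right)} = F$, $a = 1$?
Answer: $-465120 + 39168 i \sqrt{6} \approx -4.6512 \cdot 10^{5} + 95942.0 i$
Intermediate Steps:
$E = i \sqrt{6}$ ($E = \sqrt{-4 - 2} = \sqrt{-6} = i \sqrt{6} \approx 2.4495 i$)
$T{\left(V \right)} = -24$
$f = \left(-24 + i \sqrt{6}\right)^{2}$ ($f = \left(i \sqrt{6} - 24\right)^{2} = \left(-24 + i \sqrt{6}\right)^{2} \approx 570.0 - 117.58 i$)
$- 34 f 24 = - 34 \left(24 - i \sqrt{6}\right)^{2} \cdot 24 = - 816 \left(24 - i \sqrt{6}\right)^{2}$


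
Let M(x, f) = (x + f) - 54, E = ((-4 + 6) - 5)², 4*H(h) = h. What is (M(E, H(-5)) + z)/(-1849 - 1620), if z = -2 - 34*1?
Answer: 329/13876 ≈ 0.023710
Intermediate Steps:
H(h) = h/4
E = 9 (E = (2 - 5)² = (-3)² = 9)
M(x, f) = -54 + f + x (M(x, f) = (f + x) - 54 = -54 + f + x)
z = -36 (z = -2 - 34 = -36)
(M(E, H(-5)) + z)/(-1849 - 1620) = ((-54 + (¼)*(-5) + 9) - 36)/(-1849 - 1620) = ((-54 - 5/4 + 9) - 36)/(-3469) = (-185/4 - 36)*(-1/3469) = -329/4*(-1/3469) = 329/13876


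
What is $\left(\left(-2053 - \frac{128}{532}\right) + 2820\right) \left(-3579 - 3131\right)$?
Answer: $- \frac{684279090}{133} \approx -5.145 \cdot 10^{6}$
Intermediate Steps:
$\left(\left(-2053 - \frac{128}{532}\right) + 2820\right) \left(-3579 - 3131\right) = \left(\left(-2053 - 128 \cdot \frac{1}{532}\right) + 2820\right) \left(-6710\right) = \left(\left(-2053 - \frac{32}{133}\right) + 2820\right) \left(-6710\right) = \left(- \frac{273081}{133} + 2820\right) \left(-6710\right) = \frac{101979}{133} \left(-6710\right) = - \frac{684279090}{133}$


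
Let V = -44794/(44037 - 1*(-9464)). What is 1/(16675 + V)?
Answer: 53501/892084381 ≈ 5.9973e-5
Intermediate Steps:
V = -44794/53501 (V = -44794/(44037 + 9464) = -44794/53501 ≈ -0.83726)
1/(16675 + V) = 1/(16675 - 44794/53501) = 1/(892084381/53501) = 53501/892084381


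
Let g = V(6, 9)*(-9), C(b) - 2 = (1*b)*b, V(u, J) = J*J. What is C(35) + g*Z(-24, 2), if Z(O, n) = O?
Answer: 18723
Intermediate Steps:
V(u, J) = J**2
C(b) = 2 + b**2 (C(b) = 2 + (1*b)*b = 2 + b*b = 2 + b**2)
g = -729 (g = 9**2*(-9) = 81*(-9) = -729)
C(35) + g*Z(-24, 2) = (2 + 35**2) - 729*(-24) = (2 + 1225) + 17496 = 1227 + 17496 = 18723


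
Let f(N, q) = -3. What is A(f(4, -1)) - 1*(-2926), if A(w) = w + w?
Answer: 2920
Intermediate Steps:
A(w) = 2*w
A(f(4, -1)) - 1*(-2926) = 2*(-3) - 1*(-2926) = -6 + 2926 = 2920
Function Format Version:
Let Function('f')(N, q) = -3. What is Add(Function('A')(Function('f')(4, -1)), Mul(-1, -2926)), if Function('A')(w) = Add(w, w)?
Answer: 2920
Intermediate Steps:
Function('A')(w) = Mul(2, w)
Add(Function('A')(Function('f')(4, -1)), Mul(-1, -2926)) = Add(Mul(2, -3), Mul(-1, -2926)) = Add(-6, 2926) = 2920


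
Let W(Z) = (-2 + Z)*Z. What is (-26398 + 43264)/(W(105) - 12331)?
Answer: -8433/758 ≈ -11.125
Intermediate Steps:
W(Z) = Z*(-2 + Z)
(-26398 + 43264)/(W(105) - 12331) = (-26398 + 43264)/(105*(-2 + 105) - 12331) = 16866/(105*103 - 12331) = 16866/(10815 - 12331) = 16866/(-1516) = 16866*(-1/1516) = -8433/758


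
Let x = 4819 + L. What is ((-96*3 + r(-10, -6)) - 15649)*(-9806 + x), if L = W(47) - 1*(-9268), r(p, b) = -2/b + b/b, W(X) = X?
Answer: -206908696/3 ≈ -6.8970e+7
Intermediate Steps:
r(p, b) = 1 - 2/b (r(p, b) = -2/b + 1 = 1 - 2/b)
L = 9315 (L = 47 - 1*(-9268) = 47 + 9268 = 9315)
x = 14134 (x = 4819 + 9315 = 14134)
((-96*3 + r(-10, -6)) - 15649)*(-9806 + x) = ((-96*3 + (-2 - 6)/(-6)) - 15649)*(-9806 + 14134) = ((-288 - ⅙*(-8)) - 15649)*4328 = ((-288 + 4/3) - 15649)*4328 = (-860/3 - 15649)*4328 = -47807/3*4328 = -206908696/3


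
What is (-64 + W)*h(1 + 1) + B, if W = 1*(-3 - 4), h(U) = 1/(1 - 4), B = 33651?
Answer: 101024/3 ≈ 33675.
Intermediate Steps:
h(U) = -⅓ (h(U) = 1/(-3) = -⅓)
W = -7 (W = 1*(-7) = -7)
(-64 + W)*h(1 + 1) + B = (-64 - 7)*(-⅓) + 33651 = -71*(-⅓) + 33651 = 71/3 + 33651 = 101024/3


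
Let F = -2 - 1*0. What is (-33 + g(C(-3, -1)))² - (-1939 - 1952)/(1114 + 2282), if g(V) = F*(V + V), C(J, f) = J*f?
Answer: 2293597/1132 ≈ 2026.1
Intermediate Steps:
F = -2 (F = -2 + 0 = -2)
g(V) = -4*V (g(V) = -2*(V + V) = -4*V)
(-33 + g(C(-3, -1)))² - (-1939 - 1952)/(1114 + 2282) = (-33 - (-12)*(-1))² - (-1939 - 1952)/(1114 + 2282) = (-33 - 4*3)² - (-3891)/3396 = (-33 - 12)² - (-3891)/3396 = (-45)² - 1*(-1297/1132) = 2025 + 1297/1132 = 2293597/1132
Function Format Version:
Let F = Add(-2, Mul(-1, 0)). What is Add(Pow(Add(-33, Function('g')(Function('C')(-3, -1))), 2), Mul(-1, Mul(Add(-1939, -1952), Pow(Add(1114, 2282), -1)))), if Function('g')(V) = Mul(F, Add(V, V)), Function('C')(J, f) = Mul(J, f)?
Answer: Rational(2293597, 1132) ≈ 2026.1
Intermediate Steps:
F = -2 (F = Add(-2, 0) = -2)
Function('g')(V) = Mul(-4, V) (Function('g')(V) = Mul(-2, Add(V, V)) = Mul(-2, Mul(2, V)) = Mul(-4, V))
Add(Pow(Add(-33, Function('g')(Function('C')(-3, -1))), 2), Mul(-1, Mul(Add(-1939, -1952), Pow(Add(1114, 2282), -1)))) = Add(Pow(Add(-33, Mul(-4, Mul(-3, -1))), 2), Mul(-1, Mul(Add(-1939, -1952), Pow(Add(1114, 2282), -1)))) = Add(Pow(Add(-33, Mul(-4, 3)), 2), Mul(-1, Mul(-3891, Pow(3396, -1)))) = Add(Pow(Add(-33, -12), 2), Mul(-1, Mul(-3891, Rational(1, 3396)))) = Add(Pow(-45, 2), Mul(-1, Rational(-1297, 1132))) = Add(2025, Rational(1297, 1132)) = Rational(2293597, 1132)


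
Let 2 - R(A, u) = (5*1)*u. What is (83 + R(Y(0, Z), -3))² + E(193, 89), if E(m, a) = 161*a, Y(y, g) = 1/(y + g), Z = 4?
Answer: 24329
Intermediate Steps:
Y(y, g) = 1/(g + y)
R(A, u) = 2 - 5*u (R(A, u) = 2 - 5*1*u = 2 - 5*u)
(83 + R(Y(0, Z), -3))² + E(193, 89) = (83 + (2 - 5*(-3)))² + 161*89 = (83 + (2 + 15))² + 14329 = (83 + 17)² + 14329 = 100² + 14329 = 10000 + 14329 = 24329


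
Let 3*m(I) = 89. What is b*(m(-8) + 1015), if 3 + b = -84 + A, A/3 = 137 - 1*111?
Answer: -9402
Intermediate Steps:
A = 78 (A = 3*(137 - 1*111) = 3*(137 - 111) = 3*26 = 78)
m(I) = 89/3 (m(I) = (⅓)*89 = 89/3)
b = -9 (b = -3 + (-84 + 78) = -3 - 6 = -9)
b*(m(-8) + 1015) = -9*(89/3 + 1015) = -9*3134/3 = -9402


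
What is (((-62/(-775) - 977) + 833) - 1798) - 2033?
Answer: -99373/25 ≈ -3974.9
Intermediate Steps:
(((-62/(-775) - 977) + 833) - 1798) - 2033 = (((-62*(-1/775) - 977) + 833) - 1798) - 2033 = (((2/25 - 977) + 833) - 1798) - 2033 = ((-24423/25 + 833) - 1798) - 2033 = (-3598/25 - 1798) - 2033 = -48548/25 - 2033 = -99373/25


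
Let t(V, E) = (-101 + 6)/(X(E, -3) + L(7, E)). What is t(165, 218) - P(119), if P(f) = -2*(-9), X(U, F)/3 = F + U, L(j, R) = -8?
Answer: -11561/637 ≈ -18.149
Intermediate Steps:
X(U, F) = 3*F + 3*U (X(U, F) = 3*(F + U) = 3*F + 3*U)
P(f) = 18
t(V, E) = -95/(-17 + 3*E) (t(V, E) = (-101 + 6)/((3*(-3) + 3*E) - 8) = -95/((-9 + 3*E) - 8) = -95/(-17 + 3*E))
t(165, 218) - P(119) = -95/(-17 + 3*218) - 1*18 = -95/(-17 + 654) - 18 = -95/637 - 18 = -11561/637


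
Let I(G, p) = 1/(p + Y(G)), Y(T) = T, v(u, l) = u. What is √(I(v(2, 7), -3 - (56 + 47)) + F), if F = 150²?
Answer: √60839974/52 ≈ 150.00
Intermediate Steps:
F = 22500
I(G, p) = 1/(G + p) (I(G, p) = 1/(p + G) = 1/(G + p))
√(I(v(2, 7), -3 - (56 + 47)) + F) = √(1/(2 + (-3 - (56 + 47))) + 22500) = √(1/(2 + (-3 - 1*103)) + 22500) = √(1/(2 + (-3 - 103)) + 22500) = √(1/(2 - 106) + 22500) = √(1/(-104) + 22500) = √(-1/104 + 22500) = √(2339999/104) = √60839974/52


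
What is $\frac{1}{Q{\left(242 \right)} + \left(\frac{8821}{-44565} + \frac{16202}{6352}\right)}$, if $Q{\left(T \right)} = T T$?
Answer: $\frac{141538440}{8289390205729} \approx 1.7075 \cdot 10^{-5}$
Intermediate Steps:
$Q{\left(T \right)} = T^{2}$
$\frac{1}{Q{\left(242 \right)} + \left(\frac{8821}{-44565} + \frac{16202}{6352}\right)} = \frac{1}{242^{2} + \left(\frac{8821}{-44565} + \frac{16202}{6352}\right)} = \frac{1}{58564 + \left(8821 \left(- \frac{1}{44565}\right) + 16202 \cdot \frac{1}{6352}\right)} = \frac{1}{58564 + \left(- \frac{8821}{44565} + \frac{8101}{3176}\right)} = \frac{1}{58564 + \frac{333005569}{141538440}} = \frac{1}{\frac{8289390205729}{141538440}} = \frac{141538440}{8289390205729}$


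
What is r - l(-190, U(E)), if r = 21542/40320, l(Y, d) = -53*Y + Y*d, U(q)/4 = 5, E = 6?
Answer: -126392429/20160 ≈ -6269.5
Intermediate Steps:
U(q) = 20 (U(q) = 4*5 = 20)
r = 10771/20160 (r = 21542*(1/40320) = 10771/20160 ≈ 0.53428)
r - l(-190, U(E)) = 10771/20160 - (-190)*(-53 + 20) = 10771/20160 - (-190)*(-33) = 10771/20160 - 1*6270 = 10771/20160 - 6270 = -126392429/20160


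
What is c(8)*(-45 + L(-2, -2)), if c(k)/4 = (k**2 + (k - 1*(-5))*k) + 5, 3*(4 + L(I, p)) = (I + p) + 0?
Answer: -104492/3 ≈ -34831.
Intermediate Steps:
L(I, p) = -4 + I/3 + p/3 (L(I, p) = -4 + ((I + p) + 0)/3 = -4 + (I + p)/3 = -4 + (I/3 + p/3) = -4 + I/3 + p/3)
c(k) = 20 + 4*k**2 + 4*k*(5 + k) (c(k) = 4*((k**2 + (k - 1*(-5))*k) + 5) = 4*((k**2 + (k + 5)*k) + 5) = 4*((k**2 + (5 + k)*k) + 5) = 4*((k**2 + k*(5 + k)) + 5) = 4*(5 + k**2 + k*(5 + k)) = 20 + 4*k**2 + 4*k*(5 + k))
c(8)*(-45 + L(-2, -2)) = (20 + 8*8**2 + 20*8)*(-45 + (-4 + (1/3)*(-2) + (1/3)*(-2))) = (20 + 8*64 + 160)*(-45 + (-4 - 2/3 - 2/3)) = (20 + 512 + 160)*(-45 - 16/3) = 692*(-151/3) = -104492/3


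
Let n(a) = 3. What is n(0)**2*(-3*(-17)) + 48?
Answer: 507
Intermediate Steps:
n(0)**2*(-3*(-17)) + 48 = 3**2*(-3*(-17)) + 48 = 9*51 + 48 = 459 + 48 = 507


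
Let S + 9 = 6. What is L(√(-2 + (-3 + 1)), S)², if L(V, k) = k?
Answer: 9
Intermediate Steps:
S = -3 (S = -9 + 6 = -3)
L(√(-2 + (-3 + 1)), S)² = (-3)² = 9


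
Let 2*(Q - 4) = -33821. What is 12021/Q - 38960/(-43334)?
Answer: 45919742/244208757 ≈ 0.18803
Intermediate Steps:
Q = -33813/2 (Q = 4 + (½)*(-33821) = 4 - 33821/2 = -33813/2 ≈ -16907.)
12021/Q - 38960/(-43334) = 12021/(-33813/2) - 38960/(-43334) = 12021*(-2/33813) - 38960*(-1/43334) = -8014/11271 + 19480/21667 = 45919742/244208757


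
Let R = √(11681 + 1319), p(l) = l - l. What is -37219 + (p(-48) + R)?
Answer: -37219 + 10*√130 ≈ -37105.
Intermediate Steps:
p(l) = 0
R = 10*√130 (R = √13000 = 10*√130 ≈ 114.02)
-37219 + (p(-48) + R) = -37219 + (0 + 10*√130) = -37219 + 10*√130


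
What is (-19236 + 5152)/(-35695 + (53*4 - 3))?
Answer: 7042/17743 ≈ 0.39689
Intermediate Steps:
(-19236 + 5152)/(-35695 + (53*4 - 3)) = -14084/(-35695 + (212 - 3)) = -14084/(-35695 + 209) = -14084/(-35486) = -14084*(-1/35486) = 7042/17743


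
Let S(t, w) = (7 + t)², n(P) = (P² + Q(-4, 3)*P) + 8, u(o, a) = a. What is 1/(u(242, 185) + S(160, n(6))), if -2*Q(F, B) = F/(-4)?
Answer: 1/28074 ≈ 3.5620e-5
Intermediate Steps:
Q(F, B) = F/8 (Q(F, B) = -F/(2*(-4)) = -F*(-1)/(2*4) = -(-1)*F/8 = F/8)
n(P) = 8 + P² - P/2 (n(P) = (P² + ((⅛)*(-4))*P) + 8 = (P² - P/2) + 8 = 8 + P² - P/2)
1/(u(242, 185) + S(160, n(6))) = 1/(185 + (7 + 160)²) = 1/(185 + 167²) = 1/(185 + 27889) = 1/28074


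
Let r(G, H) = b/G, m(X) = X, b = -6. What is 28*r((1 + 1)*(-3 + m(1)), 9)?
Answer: 42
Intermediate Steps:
r(G, H) = -6/G
28*r((1 + 1)*(-3 + m(1)), 9) = 28*(-6*1/((1 + 1)*(-3 + 1))) = 28*(-6/(2*(-2))) = 28*(-6/(-4)) = 28*(-6*(-¼)) = 28*(3/2) = 42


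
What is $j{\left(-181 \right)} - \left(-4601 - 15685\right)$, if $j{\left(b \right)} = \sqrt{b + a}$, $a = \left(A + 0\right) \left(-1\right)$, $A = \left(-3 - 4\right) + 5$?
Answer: $20286 + i \sqrt{179} \approx 20286.0 + 13.379 i$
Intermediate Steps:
$A = -2$ ($A = -7 + 5 = -2$)
$a = 2$ ($a = \left(-2 + 0\right) \left(-1\right) = \left(-2\right) \left(-1\right) = 2$)
$j{\left(b \right)} = \sqrt{2 + b}$ ($j{\left(b \right)} = \sqrt{b + 2} = \sqrt{2 + b}$)
$j{\left(-181 \right)} - \left(-4601 - 15685\right) = \sqrt{2 - 181} - \left(-4601 - 15685\right) = \sqrt{-179} - -20286 = i \sqrt{179} + 20286 = 20286 + i \sqrt{179}$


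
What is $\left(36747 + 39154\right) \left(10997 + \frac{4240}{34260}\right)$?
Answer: $\frac{1429828578773}{1713} \approx 8.3469 \cdot 10^{8}$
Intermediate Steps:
$\left(36747 + 39154\right) \left(10997 + \frac{4240}{34260}\right) = 75901 \left(10997 + 4240 \cdot \frac{1}{34260}\right) = 75901 \left(10997 + \frac{212}{1713}\right) = 75901 \cdot \frac{18838073}{1713} = \frac{1429828578773}{1713}$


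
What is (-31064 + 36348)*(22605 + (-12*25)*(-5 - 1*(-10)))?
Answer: 111518820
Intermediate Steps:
(-31064 + 36348)*(22605 + (-12*25)*(-5 - 1*(-10))) = 5284*(22605 - 300*(-5 + 10)) = 5284*(22605 - 300*5) = 5284*(22605 - 1500) = 5284*21105 = 111518820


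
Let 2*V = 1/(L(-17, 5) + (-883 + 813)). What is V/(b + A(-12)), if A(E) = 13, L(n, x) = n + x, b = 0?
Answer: -1/2132 ≈ -0.00046904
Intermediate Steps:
V = -1/164 (V = 1/(2*((-17 + 5) + (-883 + 813))) = 1/(2*(-12 - 70)) = (½)/(-82) = (½)*(-1/82) = -1/164 ≈ -0.0060976)
V/(b + A(-12)) = -1/164/(0 + 13) = -1/164/13 = (1/13)*(-1/164) = -1/2132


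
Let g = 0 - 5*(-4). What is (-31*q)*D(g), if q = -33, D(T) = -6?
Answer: -6138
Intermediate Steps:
g = 20 (g = 0 + 20 = 20)
(-31*q)*D(g) = -31*(-33)*(-6) = 1023*(-6) = -6138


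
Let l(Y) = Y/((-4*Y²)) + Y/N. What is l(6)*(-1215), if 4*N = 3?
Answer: -77355/8 ≈ -9669.4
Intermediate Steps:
N = ¾ (N = (¼)*3 = ¾ ≈ 0.75000)
l(Y) = -1/(4*Y) + 4*Y/3 (l(Y) = Y/((-4*Y²)) + Y/(¾) = Y*(-1/(4*Y²)) + Y*(4/3) = -1/(4*Y) + 4*Y/3)
l(6)*(-1215) = ((1/12)*(-3 + 16*6²)/6)*(-1215) = ((1/12)*(⅙)*(-3 + 16*36))*(-1215) = ((1/12)*(⅙)*(-3 + 576))*(-1215) = ((1/12)*(⅙)*573)*(-1215) = (191/24)*(-1215) = -77355/8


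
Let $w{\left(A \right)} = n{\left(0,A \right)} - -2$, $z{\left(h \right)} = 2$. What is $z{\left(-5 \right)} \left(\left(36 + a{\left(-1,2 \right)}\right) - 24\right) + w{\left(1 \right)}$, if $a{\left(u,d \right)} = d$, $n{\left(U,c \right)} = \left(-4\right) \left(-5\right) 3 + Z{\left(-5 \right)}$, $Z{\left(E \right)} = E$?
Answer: $85$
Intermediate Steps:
$n{\left(U,c \right)} = 55$ ($n{\left(U,c \right)} = \left(-4\right) \left(-5\right) 3 - 5 = 20 \cdot 3 - 5 = 60 - 5 = 55$)
$w{\left(A \right)} = 57$ ($w{\left(A \right)} = 55 - -2 = 55 + 2 = 57$)
$z{\left(-5 \right)} \left(\left(36 + a{\left(-1,2 \right)}\right) - 24\right) + w{\left(1 \right)} = 2 \left(\left(36 + 2\right) - 24\right) + 57 = 2 \left(38 - 24\right) + 57 = 2 \cdot 14 + 57 = 28 + 57 = 85$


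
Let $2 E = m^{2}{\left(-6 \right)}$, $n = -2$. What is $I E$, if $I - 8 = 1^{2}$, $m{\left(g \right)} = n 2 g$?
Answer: $2592$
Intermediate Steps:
$m{\left(g \right)} = - 4 g$ ($m{\left(g \right)} = \left(-2\right) 2 g = - 4 g$)
$E = 288$ ($E = \frac{\left(\left(-4\right) \left(-6\right)\right)^{2}}{2} = \frac{24^{2}}{2} = \frac{1}{2} \cdot 576 = 288$)
$I = 9$ ($I = 8 + 1^{2} = 8 + 1 = 9$)
$I E = 9 \cdot 288 = 2592$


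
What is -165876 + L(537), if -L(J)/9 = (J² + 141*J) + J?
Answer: -3447483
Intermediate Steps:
L(J) = -1278*J - 9*J² (L(J) = -9*((J² + 141*J) + J) = -9*(J² + 142*J) = -1278*J - 9*J²)
-165876 + L(537) = -165876 - 9*537*(142 + 537) = -165876 - 9*537*679 = -165876 - 3281607 = -3447483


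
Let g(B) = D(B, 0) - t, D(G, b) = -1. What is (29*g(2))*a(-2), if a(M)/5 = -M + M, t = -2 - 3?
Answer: 0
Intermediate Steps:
t = -5
g(B) = 4 (g(B) = -1 - 1*(-5) = -1 + 5 = 4)
a(M) = 0 (a(M) = 5*(-M + M) = 5*0 = 0)
(29*g(2))*a(-2) = (29*4)*0 = 116*0 = 0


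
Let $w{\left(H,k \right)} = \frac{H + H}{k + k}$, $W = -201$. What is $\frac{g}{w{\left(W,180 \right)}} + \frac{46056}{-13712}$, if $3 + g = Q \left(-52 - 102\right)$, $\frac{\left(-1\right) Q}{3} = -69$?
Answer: $\frac{3278256321}{114838} \approx 28547.0$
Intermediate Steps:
$Q = 207$ ($Q = \left(-3\right) \left(-69\right) = 207$)
$w{\left(H,k \right)} = \frac{H}{k}$ ($w{\left(H,k \right)} = \frac{2 H}{2 k} = 2 H \frac{1}{2 k} = \frac{H}{k}$)
$g = -31881$ ($g = -3 + 207 \left(-52 - 102\right) = -3 + 207 \left(-154\right) = -3 - 31878 = -31881$)
$\frac{g}{w{\left(W,180 \right)}} + \frac{46056}{-13712} = - \frac{31881}{\left(-201\right) \frac{1}{180}} + \frac{46056}{-13712} = - \frac{31881}{\left(-201\right) \frac{1}{180}} + 46056 \left(- \frac{1}{13712}\right) = - \frac{31881}{- \frac{67}{60}} - \frac{5757}{1714} = \left(-31881\right) \left(- \frac{60}{67}\right) - \frac{5757}{1714} = \frac{1912860}{67} - \frac{5757}{1714} = \frac{3278256321}{114838}$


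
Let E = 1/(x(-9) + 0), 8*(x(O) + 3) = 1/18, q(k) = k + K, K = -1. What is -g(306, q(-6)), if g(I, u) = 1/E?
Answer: 431/144 ≈ 2.9931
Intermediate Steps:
q(k) = -1 + k (q(k) = k - 1 = -1 + k)
x(O) = -431/144 (x(O) = -3 + (1/8)/18 = -3 + (1/8)*(1/18) = -3 + 1/144 = -431/144)
E = -144/431 (E = 1/(-431/144 + 0) = 1/(-431/144) = -144/431 ≈ -0.33411)
g(I, u) = -431/144 (g(I, u) = 1/(-144/431) = -431/144)
-g(306, q(-6)) = -1*(-431/144) = 431/144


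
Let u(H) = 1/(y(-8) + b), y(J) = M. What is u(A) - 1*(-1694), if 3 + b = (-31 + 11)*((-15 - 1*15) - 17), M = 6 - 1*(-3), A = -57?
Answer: 1602525/946 ≈ 1694.0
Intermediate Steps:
M = 9 (M = 6 + 3 = 9)
y(J) = 9
b = 937 (b = -3 + (-31 + 11)*((-15 - 1*15) - 17) = -3 - 20*((-15 - 15) - 17) = -3 - 20*(-30 - 17) = -3 - 20*(-47) = -3 + 940 = 937)
u(H) = 1/946 (u(H) = 1/(9 + 937) = 1/946)
u(A) - 1*(-1694) = 1/946 - 1*(-1694) = 1/946 + 1694 = 1602525/946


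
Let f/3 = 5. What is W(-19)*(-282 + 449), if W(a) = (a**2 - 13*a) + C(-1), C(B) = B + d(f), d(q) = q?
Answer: 103874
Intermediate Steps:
f = 15 (f = 3*5 = 15)
C(B) = 15 + B (C(B) = B + 15 = 15 + B)
W(a) = 14 + a**2 - 13*a (W(a) = (a**2 - 13*a) + (15 - 1) = (a**2 - 13*a) + 14 = 14 + a**2 - 13*a)
W(-19)*(-282 + 449) = (14 + (-19)**2 - 13*(-19))*(-282 + 449) = (14 + 361 + 247)*167 = 622*167 = 103874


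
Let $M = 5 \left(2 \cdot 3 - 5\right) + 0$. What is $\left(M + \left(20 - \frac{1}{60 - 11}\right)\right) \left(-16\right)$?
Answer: $- \frac{19584}{49} \approx -399.67$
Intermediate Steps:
$M = 5$ ($M = 5 \left(6 - 5\right) + 0 = 5 \cdot 1 + 0 = 5 + 0 = 5$)
$\left(M + \left(20 - \frac{1}{60 - 11}\right)\right) \left(-16\right) = \left(5 + \left(20 - \frac{1}{60 - 11}\right)\right) \left(-16\right) = \left(5 + \left(20 - \frac{1}{49}\right)\right) \left(-16\right) = \left(5 + \frac{979}{49}\right) \left(-16\right) = \frac{1224}{49} \left(-16\right) = - \frac{19584}{49}$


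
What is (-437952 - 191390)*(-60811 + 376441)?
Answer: -198639215460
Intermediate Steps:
(-437952 - 191390)*(-60811 + 376441) = -629342*315630 = -198639215460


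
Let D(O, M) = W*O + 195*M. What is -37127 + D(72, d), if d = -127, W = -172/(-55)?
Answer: -3391676/55 ≈ -61667.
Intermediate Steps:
W = 172/55 (W = -172*(-1/55) = 172/55 ≈ 3.1273)
D(O, M) = 195*M + 172*O/55 (D(O, M) = 172*O/55 + 195*M = 195*M + 172*O/55)
-37127 + D(72, d) = -37127 + (195*(-127) + (172/55)*72) = -37127 + (-24765 + 12384/55) = -37127 - 1349691/55 = -3391676/55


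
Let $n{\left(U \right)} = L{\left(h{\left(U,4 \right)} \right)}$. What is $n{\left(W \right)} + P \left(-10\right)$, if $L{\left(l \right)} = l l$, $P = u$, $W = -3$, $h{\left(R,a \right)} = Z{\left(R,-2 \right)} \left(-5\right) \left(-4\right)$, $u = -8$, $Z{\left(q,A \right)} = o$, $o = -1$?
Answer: $480$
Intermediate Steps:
$Z{\left(q,A \right)} = -1$
$h{\left(R,a \right)} = -20$ ($h{\left(R,a \right)} = \left(-1\right) \left(-5\right) \left(-4\right) = 5 \left(-4\right) = -20$)
$P = -8$
$L{\left(l \right)} = l^{2}$
$n{\left(U \right)} = 400$ ($n{\left(U \right)} = \left(-20\right)^{2} = 400$)
$n{\left(W \right)} + P \left(-10\right) = 400 - -80 = 400 + 80 = 480$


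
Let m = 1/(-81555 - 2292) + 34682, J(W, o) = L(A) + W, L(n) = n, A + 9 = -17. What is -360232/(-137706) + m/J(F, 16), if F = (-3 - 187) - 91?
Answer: -21731876619405/196927452193 ≈ -110.35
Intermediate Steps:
A = -26 (A = -9 - 17 = -26)
F = -281 (F = -190 - 91 = -281)
J(W, o) = -26 + W
m = 2907981653/83847 (m = 1/(-83847) + 34682 = -1/83847 + 34682 = 2907981653/83847 ≈ 34682.)
-360232/(-137706) + m/J(F, 16) = -360232/(-137706) + 2907981653/(83847*(-26 - 281)) = -360232*(-1/137706) + (2907981653/83847)/(-307) = 180116/68853 + (2907981653/83847)*(-1/307) = 180116/68853 - 2907981653/25741029 = -21731876619405/196927452193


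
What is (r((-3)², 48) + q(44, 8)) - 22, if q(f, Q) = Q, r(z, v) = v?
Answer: 34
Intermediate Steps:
(r((-3)², 48) + q(44, 8)) - 22 = (48 + 8) - 22 = 56 - 22 = 34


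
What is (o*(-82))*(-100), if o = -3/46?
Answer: -12300/23 ≈ -534.78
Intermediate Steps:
o = -3/46 (o = -3*1/46 = -3/46 ≈ -0.065217)
(o*(-82))*(-100) = -3/46*(-82)*(-100) = (123/23)*(-100) = -12300/23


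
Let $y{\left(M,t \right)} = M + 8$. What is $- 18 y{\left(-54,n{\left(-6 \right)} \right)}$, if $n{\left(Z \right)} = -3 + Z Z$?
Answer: $828$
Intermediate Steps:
$n{\left(Z \right)} = -3 + Z^{2}$
$y{\left(M,t \right)} = 8 + M$
$- 18 y{\left(-54,n{\left(-6 \right)} \right)} = - 18 \left(8 - 54\right) = \left(-18\right) \left(-46\right) = 828$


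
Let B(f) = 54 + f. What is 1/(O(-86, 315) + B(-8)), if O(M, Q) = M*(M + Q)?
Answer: -1/19648 ≈ -5.0896e-5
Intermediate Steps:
1/(O(-86, 315) + B(-8)) = 1/(-86*(-86 + 315) + (54 - 8)) = 1/(-86*229 + 46) = 1/(-19694 + 46) = 1/(-19648) = -1/19648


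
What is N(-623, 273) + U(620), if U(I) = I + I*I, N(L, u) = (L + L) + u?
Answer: 384047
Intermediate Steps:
N(L, u) = u + 2*L (N(L, u) = 2*L + u = u + 2*L)
U(I) = I + I²
N(-623, 273) + U(620) = (273 + 2*(-623)) + 620*(1 + 620) = (273 - 1246) + 620*621 = -973 + 385020 = 384047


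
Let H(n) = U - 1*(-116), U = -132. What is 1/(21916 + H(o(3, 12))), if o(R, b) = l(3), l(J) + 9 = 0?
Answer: 1/21900 ≈ 4.5662e-5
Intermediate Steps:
l(J) = -9 (l(J) = -9 + 0 = -9)
o(R, b) = -9
H(n) = -16 (H(n) = -132 - 1*(-116) = -132 + 116 = -16)
1/(21916 + H(o(3, 12))) = 1/(21916 - 16) = 1/21900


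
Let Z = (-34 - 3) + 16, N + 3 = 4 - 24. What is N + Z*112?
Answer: -2375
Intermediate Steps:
N = -23 (N = -3 + (4 - 24) = -3 - 20 = -23)
Z = -21 (Z = -37 + 16 = -21)
N + Z*112 = -23 - 21*112 = -23 - 2352 = -2375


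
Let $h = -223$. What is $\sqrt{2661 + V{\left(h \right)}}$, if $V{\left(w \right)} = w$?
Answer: $\sqrt{2438} \approx 49.376$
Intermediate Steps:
$\sqrt{2661 + V{\left(h \right)}} = \sqrt{2661 - 223} = \sqrt{2438}$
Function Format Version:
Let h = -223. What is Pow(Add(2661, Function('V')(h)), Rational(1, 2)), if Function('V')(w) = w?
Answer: Pow(2438, Rational(1, 2)) ≈ 49.376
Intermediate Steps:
Pow(Add(2661, Function('V')(h)), Rational(1, 2)) = Pow(Add(2661, -223), Rational(1, 2)) = Pow(2438, Rational(1, 2))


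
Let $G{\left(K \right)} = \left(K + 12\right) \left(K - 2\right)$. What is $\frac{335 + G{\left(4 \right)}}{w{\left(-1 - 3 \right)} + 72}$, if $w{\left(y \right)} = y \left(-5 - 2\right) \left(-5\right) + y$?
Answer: $- \frac{367}{72} \approx -5.0972$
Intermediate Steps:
$G{\left(K \right)} = \left(-2 + K\right) \left(12 + K\right)$ ($G{\left(K \right)} = \left(12 + K\right) \left(-2 + K\right) = \left(-2 + K\right) \left(12 + K\right)$)
$w{\left(y \right)} = 36 y$ ($w{\left(y \right)} = y \left(\left(-7\right) \left(-5\right)\right) + y = y 35 + y = 35 y + y = 36 y$)
$\frac{335 + G{\left(4 \right)}}{w{\left(-1 - 3 \right)} + 72} = \frac{335 + \left(-24 + 4^{2} + 10 \cdot 4\right)}{36 \left(-1 - 3\right) + 72} = \frac{335 + \left(-24 + 16 + 40\right)}{36 \left(-4\right) + 72} = \frac{335 + 32}{-144 + 72} = \frac{367}{-72} = 367 \left(- \frac{1}{72}\right) = - \frac{367}{72}$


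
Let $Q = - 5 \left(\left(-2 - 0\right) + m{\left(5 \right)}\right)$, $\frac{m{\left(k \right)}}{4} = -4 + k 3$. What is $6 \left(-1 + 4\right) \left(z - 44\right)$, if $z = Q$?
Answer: $-4572$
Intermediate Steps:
$m{\left(k \right)} = -16 + 12 k$ ($m{\left(k \right)} = 4 \left(-4 + k 3\right) = 4 \left(-4 + 3 k\right) = -16 + 12 k$)
$Q = -210$ ($Q = - 5 \left(\left(-2 - 0\right) + \left(-16 + 12 \cdot 5\right)\right) = - 5 \left(\left(-2 + 0\right) + \left(-16 + 60\right)\right) = - 5 \left(-2 + 44\right) = \left(-5\right) 42 = -210$)
$z = -210$
$6 \left(-1 + 4\right) \left(z - 44\right) = 6 \left(-1 + 4\right) \left(-210 - 44\right) = 6 \cdot 3 \left(-254\right) = 18 \left(-254\right) = -4572$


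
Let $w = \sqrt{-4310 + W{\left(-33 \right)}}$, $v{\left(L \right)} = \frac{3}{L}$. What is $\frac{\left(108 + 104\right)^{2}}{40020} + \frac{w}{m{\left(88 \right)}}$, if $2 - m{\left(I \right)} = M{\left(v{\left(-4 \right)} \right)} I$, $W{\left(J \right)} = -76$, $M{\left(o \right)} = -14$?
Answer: $\frac{11236}{10005} + \frac{i \sqrt{4386}}{1234} \approx 1.123 + 0.053668 i$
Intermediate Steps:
$m{\left(I \right)} = 2 + 14 I$ ($m{\left(I \right)} = 2 - - 14 I = 2 + 14 I$)
$w = i \sqrt{4386}$ ($w = \sqrt{-4310 - 76} = \sqrt{-4386} = i \sqrt{4386} \approx 66.227 i$)
$\frac{\left(108 + 104\right)^{2}}{40020} + \frac{w}{m{\left(88 \right)}} = \frac{\left(108 + 104\right)^{2}}{40020} + \frac{i \sqrt{4386}}{2 + 14 \cdot 88} = 212^{2} \cdot \frac{1}{40020} + \frac{i \sqrt{4386}}{2 + 1232} = 44944 \cdot \frac{1}{40020} + \frac{i \sqrt{4386}}{1234} = \frac{11236}{10005} + i \sqrt{4386} \cdot \frac{1}{1234} = \frac{11236}{10005} + \frac{i \sqrt{4386}}{1234}$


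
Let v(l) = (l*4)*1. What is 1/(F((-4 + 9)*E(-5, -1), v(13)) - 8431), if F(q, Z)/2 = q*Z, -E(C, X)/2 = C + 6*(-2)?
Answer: 1/9249 ≈ 0.00010812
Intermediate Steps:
E(C, X) = 24 - 2*C (E(C, X) = -2*(C + 6*(-2)) = -2*(C - 12) = -2*(-12 + C) = 24 - 2*C)
v(l) = 4*l (v(l) = (4*l)*1 = 4*l)
F(q, Z) = 2*Z*q (F(q, Z) = 2*(q*Z) = 2*(Z*q) = 2*Z*q)
1/(F((-4 + 9)*E(-5, -1), v(13)) - 8431) = 1/(2*(4*13)*((-4 + 9)*(24 - 2*(-5))) - 8431) = 1/(2*52*(5*(24 + 10)) - 8431) = 1/(2*52*(5*34) - 8431) = 1/(2*52*170 - 8431) = 1/(17680 - 8431) = 1/9249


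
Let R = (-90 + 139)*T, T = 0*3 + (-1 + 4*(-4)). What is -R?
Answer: 833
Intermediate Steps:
T = -17 (T = 0 + (-1 - 16) = 0 - 17 = -17)
R = -833 (R = (-90 + 139)*(-17) = 49*(-17) = -833)
-R = -1*(-833) = 833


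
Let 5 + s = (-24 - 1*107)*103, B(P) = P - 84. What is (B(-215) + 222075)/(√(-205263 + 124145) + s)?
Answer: -1496766224/91138561 - 110888*I*√81118/91138561 ≈ -16.423 - 0.34653*I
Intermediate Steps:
B(P) = -84 + P
s = -13498 (s = -5 + (-24 - 1*107)*103 = -5 + (-24 - 107)*103 = -5 - 131*103 = -5 - 13493 = -13498)
(B(-215) + 222075)/(√(-205263 + 124145) + s) = ((-84 - 215) + 222075)/(√(-205263 + 124145) - 13498) = (-299 + 222075)/(√(-81118) - 13498) = 221776/(I*√81118 - 13498) = 221776/(-13498 + I*√81118)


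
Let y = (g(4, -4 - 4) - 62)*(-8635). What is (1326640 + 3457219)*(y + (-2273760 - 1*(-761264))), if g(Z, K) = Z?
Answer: -4839667499094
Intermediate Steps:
y = 500830 (y = (4 - 62)*(-8635) = -58*(-8635) = 500830)
(1326640 + 3457219)*(y + (-2273760 - 1*(-761264))) = (1326640 + 3457219)*(500830 + (-2273760 - 1*(-761264))) = 4783859*(500830 + (-2273760 + 761264)) = 4783859*(500830 - 1512496) = 4783859*(-1011666) = -4839667499094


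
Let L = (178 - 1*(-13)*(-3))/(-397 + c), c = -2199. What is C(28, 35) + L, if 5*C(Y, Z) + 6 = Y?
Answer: 56417/12980 ≈ 4.3465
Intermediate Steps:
C(Y, Z) = -6/5 + Y/5
L = -139/2596 (L = (178 - 1*(-13)*(-3))/(-397 - 2199) = (178 + 13*(-3))/(-2596) = (178 - 39)*(-1/2596) = 139*(-1/2596) = -139/2596 ≈ -0.053544)
C(28, 35) + L = (-6/5 + (⅕)*28) - 139/2596 = (-6/5 + 28/5) - 139/2596 = 22/5 - 139/2596 = 56417/12980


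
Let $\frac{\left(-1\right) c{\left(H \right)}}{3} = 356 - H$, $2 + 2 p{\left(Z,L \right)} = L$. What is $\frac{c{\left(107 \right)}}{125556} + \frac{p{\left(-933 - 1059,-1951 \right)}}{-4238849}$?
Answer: $- \frac{1014604923}{177404308348} \approx -0.0057192$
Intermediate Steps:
$p{\left(Z,L \right)} = -1 + \frac{L}{2}$
$c{\left(H \right)} = -1068 + 3 H$ ($c{\left(H \right)} = - 3 \left(356 - H\right) = -1068 + 3 H$)
$\frac{c{\left(107 \right)}}{125556} + \frac{p{\left(-933 - 1059,-1951 \right)}}{-4238849} = \frac{-1068 + 3 \cdot 107}{125556} + \frac{-1 + \frac{1}{2} \left(-1951\right)}{-4238849} = \left(-1068 + 321\right) \frac{1}{125556} + \left(-1 - \frac{1951}{2}\right) \left(- \frac{1}{4238849}\right) = \left(-747\right) \frac{1}{125556} - - \frac{1953}{8477698} = - \frac{249}{41852} + \frac{1953}{8477698} = - \frac{1014604923}{177404308348}$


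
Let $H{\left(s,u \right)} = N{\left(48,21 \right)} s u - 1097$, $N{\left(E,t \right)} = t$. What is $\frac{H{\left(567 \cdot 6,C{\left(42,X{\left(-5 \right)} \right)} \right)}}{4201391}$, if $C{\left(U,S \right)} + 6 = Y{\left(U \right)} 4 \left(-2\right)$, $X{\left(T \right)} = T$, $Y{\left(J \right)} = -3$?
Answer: $\frac{1284859}{4201391} \approx 0.30582$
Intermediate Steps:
$C{\left(U,S \right)} = 18$ ($C{\left(U,S \right)} = -6 + \left(-3\right) 4 \left(-2\right) = -6 - -24 = -6 + 24 = 18$)
$H{\left(s,u \right)} = -1097 + 21 s u$ ($H{\left(s,u \right)} = 21 s u - 1097 = -1097 + 21 s u$)
$\frac{H{\left(567 \cdot 6,C{\left(42,X{\left(-5 \right)} \right)} \right)}}{4201391} = \frac{-1097 + 21 \cdot 567 \cdot 6 \cdot 18}{4201391} = \left(-1097 + 21 \cdot 3402 \cdot 18\right) \frac{1}{4201391} = \left(-1097 + 1285956\right) \frac{1}{4201391} = 1284859 \cdot \frac{1}{4201391} = \frac{1284859}{4201391}$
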